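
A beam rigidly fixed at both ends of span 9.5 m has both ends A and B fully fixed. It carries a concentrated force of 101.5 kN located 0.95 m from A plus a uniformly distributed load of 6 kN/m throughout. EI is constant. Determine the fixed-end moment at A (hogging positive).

Release both end moments; the primary structure is a simply-supported span AB with redundants M_A and M_B.
End rotations of the released simple span under the applied load (×1/EI):
  at A: point load 101.5 at a = 0.95: Pab(L + b)/(6LEI) = 261.1/EI
  at B: point load 101.5 at a = 0.95: Pab(L + a)/(6LEI) = 151.1/EI
  at A: UDL 6: wL³/(24EI) = 214.3/EI
  at B: UDL 6: wL³/(24EI) = 214.3/EI
  θ_A0 = 475.4/EI,  θ_B0 = 365.5/EI
Flexibility coefficients: a unit moment at one end gives L/(3EI) there and L/(6EI) at the far end, so f₁₁ = f₂₂ = 3.167/EI and f₁₂ = f₂₁ = 1.583/EI.
Compatibility — zero rotation at each built-in end:
  3.167 M_A + 1.583 M_B = 475.4
  1.583 M_A + 3.167 M_B = 365.5
Solving the pair gives M_A = 123.2 kN·m and M_B = 53.8 kN·m (hogging).

M_A = 123.2 kN·m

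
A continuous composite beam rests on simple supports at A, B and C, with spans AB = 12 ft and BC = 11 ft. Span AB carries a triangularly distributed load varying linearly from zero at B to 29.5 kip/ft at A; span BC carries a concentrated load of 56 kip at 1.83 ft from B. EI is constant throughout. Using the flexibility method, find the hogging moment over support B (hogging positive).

M_B = 166.7 kip·ft

Insert a hinge at B; M_B is the redundant, and each span becomes simply supported.
End slopes at the hinge B, treating each span as simply supported:
  span AB: triangular load, peak 29.5: 7w₀L³/(360EI) = 991.2/EI
  span BC: point load 56 at a = 1.83: Pab(L + b)/(6LEI) = 287.2/EI
  relative rotation θ_0 = (991.2 + 287.2)/EI = 1278/EI
A unit hogging moment at B produces rotation L₁/(3EI) + L₂/(3EI) = 7.667/EI.
Slope continuity at B: θ_0 = M_B·7.667/EI, so M_B = 1278/7.667 = 166.7 kip·ft (hogging).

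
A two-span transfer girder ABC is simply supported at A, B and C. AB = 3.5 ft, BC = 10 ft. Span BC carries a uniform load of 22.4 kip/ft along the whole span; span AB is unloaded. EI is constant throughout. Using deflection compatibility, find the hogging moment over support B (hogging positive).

M_B = 207.4 kip·ft

Release continuity at B by inserting a hinge; the redundant is the internal moment M_B. The primary structure is two simply-supported spans AB and BC.
End slopes at the hinge B, treating each span as simply supported:
  span BC: UDL 22.4: wL³/(24EI) = 933.3/EI
  relative rotation θ_0 = (0 + 933.3)/EI = 933.3/EI
A unit hogging moment at B produces rotation L₁/(3EI) + L₂/(3EI) = 4.5/EI.
Slope continuity at B: θ_0 = M_B·4.5/EI, so M_B = 933.3/4.5 = 207.4 kip·ft (hogging).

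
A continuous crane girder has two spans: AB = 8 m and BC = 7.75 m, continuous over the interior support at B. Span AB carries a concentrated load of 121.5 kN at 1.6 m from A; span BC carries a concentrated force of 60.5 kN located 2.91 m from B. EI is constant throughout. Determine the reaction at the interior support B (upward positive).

Release continuity at B by inserting a hinge; the redundant is the internal moment M_B. The primary structure is two simply-supported spans AB and BC.
End slopes at the hinge B, treating each span as simply supported:
  span AB: point load 121.5 at a = 1.6: Pab(L + a)/(6LEI) = 248.8/EI
  span BC: point load 60.5 at a = 2.91: Pab(L + b)/(6LEI) = 230.7/EI
  relative rotation θ_0 = (248.8 + 230.7)/EI = 479.5/EI
A unit hogging moment at B produces rotation L₁/(3EI) + L₂/(3EI) = 5.25/EI.
Compatibility: M_B·(L₁+L₂)/(3EI) = θ_0, giving M_B = 91.34 kN·m (hogging).
Span AB, ΣM about A with M_B applied at B: R_B^{AB}·8 = 194.4 + 91.34, so R_B^{AB} = 35.72 kN and R_A = 121.5 − 35.72 = 85.78 kN.
Span BC, ΣM about C: R_B^{BC}·7.75 = 292.8 + 91.34, so R_B^{BC} = 49.57 kN and R_C = 60.5 − 49.57 = 10.93 kN.
R_B = 35.72 + 49.57 = 85.29 kN.

R_B = 85.29 kN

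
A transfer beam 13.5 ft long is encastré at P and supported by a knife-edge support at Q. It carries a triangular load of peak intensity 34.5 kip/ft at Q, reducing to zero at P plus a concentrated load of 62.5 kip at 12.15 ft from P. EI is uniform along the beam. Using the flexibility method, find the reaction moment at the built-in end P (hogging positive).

M_P = 408.5 kip·ft

Release the roller at Q. Primary structure: cantilever fixed at P.
Primary-structure tip deflection at Q by superposition:
  triangular load, peak 34.5 at the free end: 11w₀L⁴/(120EI) = 105043/EI
  point load 62.5 at a = 12.15: Pa²(3L − a)/(6EI) = 43595/EI
  δ_0 = 148637/EI
Flexibility coefficient — unit upward force at Q: δ_{QQ} = L³/(3EI) = 820.1/EI.
Compatibility at Q: δ_0 − R_Q·δ_{QQ} = 0, so R_Q = 148637/820.1 = 181.2 kip.
Moment equilibrium about P: M_P = Σ(load moments about P) − R_Q·L = 2855 − 181.2×13.5 = 408.5 kip·ft.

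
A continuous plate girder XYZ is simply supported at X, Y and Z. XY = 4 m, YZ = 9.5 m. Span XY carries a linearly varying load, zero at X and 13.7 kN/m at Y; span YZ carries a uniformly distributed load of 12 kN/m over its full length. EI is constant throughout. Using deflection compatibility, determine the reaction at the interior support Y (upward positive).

R_Y = 110.6 kN

Take M_Y as the redundant. Released structure: two simple spans XY and YZ with a hinge at Y.
Rotations at Y on the released spans (each span's end-slope, ×1/EI):
  span XY: triangular load, peak 13.7: w₀L³/(45EI) = 19.48/EI
  span YZ: UDL 12: wL³/(24EI) = 428.7/EI
  relative rotation θ_0 = (19.48 + 428.7)/EI = 448.2/EI
A unit hogging moment at Y produces rotation L₁/(3EI) + L₂/(3EI) = 4.5/EI.
Slope continuity at Y: θ_0 = M_Y·4.5/EI, so M_Y = 448.2/4.5 = 99.59 kN·m (hogging).
Span XY, ΣM about X with M_Y applied at Y: R_Y^{XY}·4 = 73.07 + 99.59, so R_Y^{XY} = 43.17 kN and R_X = 27.4 − 43.17 = -15.77 kN.
Span YZ, ΣM about Z: R_Y^{YZ}·9.5 = 541.5 + 99.59, so R_Y^{YZ} = 67.48 kN and R_Z = 114 − 67.48 = 46.52 kN.
R_Y = 43.17 + 67.48 = 110.6 kN.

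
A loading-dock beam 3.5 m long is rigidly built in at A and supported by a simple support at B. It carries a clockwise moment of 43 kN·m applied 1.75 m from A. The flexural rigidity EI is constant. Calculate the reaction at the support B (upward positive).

Take the reaction at B as the redundant and release it; the primary structure is a cantilever fixed at A.
Free-end deflection of the primary structure under the applied loading (downward +):
  clockwise couple 43 at a = 1.75: M₀a(2L − a)/(2EI) = 197.5/EI
Tip deflection under a unit load at B: L³/(3EI) = 14.29/EI.
Compatibility at B: δ_0 − R_B·δ_{BB} = 0, so R_B = 197.5/14.29 = 13.82 kN.

R_B = 13.82 kN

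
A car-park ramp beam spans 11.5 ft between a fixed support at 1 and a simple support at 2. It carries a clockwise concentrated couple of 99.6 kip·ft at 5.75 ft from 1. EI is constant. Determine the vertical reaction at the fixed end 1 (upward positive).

R_1 = -9.743 kip

Remove the prop at 2; the released (primary) structure is a cantilever built in at 1.
Downward deflection at the released point 2 due to the loads:
  clockwise couple 99.6 at a = 5.75: M₀a(2L − a)/(2EI) = 4940/EI
Tip deflection under a unit load at 2: L³/(3EI) = 507/EI.
The prop prevents deflection at 2: R_2 = δ_0/δ_{22} = 4940/507 = 9.743 kip.
Vertical equilibrium: R_1 = ΣP − R_2 = 0 − 9.743 = -9.743 kip.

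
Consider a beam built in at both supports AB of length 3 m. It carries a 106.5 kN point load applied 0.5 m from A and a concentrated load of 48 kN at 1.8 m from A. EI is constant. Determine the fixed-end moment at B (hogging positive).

Release both end moments; the primary structure is a simply-supported span AB with redundants M_A and M_B.
End rotations of the released simple span under the applied load (×1/EI):
  at A: point load 106.5 at a = 0.5: Pab(L + b)/(6LEI) = 40.68/EI
  at B: point load 106.5 at a = 0.5: Pab(L + a)/(6LEI) = 25.89/EI
  at A: point load 48 at a = 1.8: Pab(L + b)/(6LEI) = 24.19/EI
  at B: point load 48 at a = 1.8: Pab(L + a)/(6LEI) = 27.65/EI
  θ_A0 = 64.87/EI,  θ_B0 = 53.53/EI
Flexibility coefficients: a unit moment at one end gives L/(3EI) there and L/(6EI) at the far end, so f₁₁ = f₂₂ = 1/EI and f₁₂ = f₂₁ = 0.5/EI.
Compatibility — zero rotation at each built-in end:
  1 M_A + 0.5 M_B = 64.87
  0.5 M_A + 1 M_B = 53.53
Solving the pair gives M_A = 50.8 kN·m and M_B = 28.13 kN·m (hogging).

M_B = 28.13 kN·m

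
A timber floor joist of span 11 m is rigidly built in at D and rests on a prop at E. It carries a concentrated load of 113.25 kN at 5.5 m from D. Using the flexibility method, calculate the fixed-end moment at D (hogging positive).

Release the roller at E. Primary structure: cantilever fixed at D.
Free-end deflection of the primary structure under the applied loading (downward +):
  point load 113.25 at a = 5.5: Pa²(3L − a)/(6EI) = 15702/EI
Tip deflection under a unit load at E: L³/(3EI) = 443.7/EI.
The prop prevents deflection at E: R_E = δ_0/δ_{EE} = 15702/443.7 = 35.39 kN.
Moment equilibrium about D: M_D = Σ(load moments about D) − R_E·L = 622.9 − 35.39×11 = 233.6 kN·m.

M_D = 233.6 kN·m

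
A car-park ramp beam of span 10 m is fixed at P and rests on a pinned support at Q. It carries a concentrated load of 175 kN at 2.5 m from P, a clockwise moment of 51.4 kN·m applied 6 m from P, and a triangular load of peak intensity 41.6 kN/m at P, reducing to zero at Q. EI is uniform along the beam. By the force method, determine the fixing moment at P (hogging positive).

M_P = 551.1 kN·m

Take the reaction at Q as the redundant and release it; the primary structure is a cantilever fixed at P.
Downward deflection at the released point Q due to the loads:
  point load 175 at a = 2.5: Pa²(3L − a)/(6EI) = 5013/EI
  clockwise couple 51.4 at a = 6: M₀a(2L − a)/(2EI) = 2159/EI
  triangular load, peak 41.6 at the fixed end: w₀L⁴/(30EI) = 13867/EI
  δ_0 = 21038/EI
Flexibility coefficient — unit upward force at Q: δ_{QQ} = L³/(3EI) = 333.3/EI.
The prop prevents deflection at Q: R_Q = δ_0/δ_{QQ} = 21038/333.3 = 63.12 kN.
Moment equilibrium about P: M_P = Σ(load moments about P) − R_Q·L = 1182 − 63.12×10 = 551.1 kN·m.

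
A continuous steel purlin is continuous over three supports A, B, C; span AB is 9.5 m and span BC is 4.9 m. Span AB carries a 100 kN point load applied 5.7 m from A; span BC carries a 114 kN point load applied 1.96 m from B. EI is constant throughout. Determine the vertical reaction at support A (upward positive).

R_A = 23.49 kN

Insert a hinge at B; M_B is the redundant, and each span becomes simply supported.
Rotations at B on the released spans (each span's end-slope, ×1/EI):
  span AB: point load 100 at a = 5.7: Pab(L + a)/(6LEI) = 577.6/EI
  span BC: point load 114 at a = 1.96: Pab(L + b)/(6LEI) = 175.2/EI
  relative rotation θ_0 = (577.6 + 175.2)/EI = 752.8/EI
A unit hogging moment at B produces rotation L₁/(3EI) + L₂/(3EI) = 4.8/EI.
Slope continuity at B: θ_0 = M_B·4.8/EI, so M_B = 752.8/4.8 = 156.8 kN·m (hogging).
Span AB, ΣM about A with M_B applied at B: R_B^{AB}·9.5 = 570 + 156.8, so R_B^{AB} = 76.51 kN and R_A = 100 − 76.51 = 23.49 kN.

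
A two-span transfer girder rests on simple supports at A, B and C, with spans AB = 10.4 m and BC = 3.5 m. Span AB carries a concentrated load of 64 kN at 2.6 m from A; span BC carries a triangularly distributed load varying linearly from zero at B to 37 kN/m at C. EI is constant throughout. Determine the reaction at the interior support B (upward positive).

Take M_B as the redundant. Released structure: two simple spans AB and BC with a hinge at B.
Discontinuity in slope at B on the released structure — sum the simple-span end rotations:
  span AB: point load 64 at a = 2.6: Pab(L + a)/(6LEI) = 270.4/EI
  span BC: triangular load, peak 37: 7w₀L³/(360EI) = 30.85/EI
  relative rotation θ_0 = (270.4 + 30.85)/EI = 301.2/EI
A unit hogging moment at B produces rotation L₁/(3EI) + L₂/(3EI) = 4.633/EI.
Compatibility: M_B·(L₁+L₂)/(3EI) = θ_0, giving M_B = 65.02 kN·m (hogging).
Span AB, ΣM about A with M_B applied at B: R_B^{AB}·10.4 = 166.4 + 65.02, so R_B^{AB} = 22.25 kN and R_A = 64 − 22.25 = 41.75 kN.
Span BC, ΣM about C: R_B^{BC}·3.5 = 75.54 + 65.02, so R_B^{BC} = 40.16 kN and R_C = 64.75 − 40.16 = 24.59 kN.
R_B = 22.25 + 40.16 = 62.41 kN.

R_B = 62.41 kN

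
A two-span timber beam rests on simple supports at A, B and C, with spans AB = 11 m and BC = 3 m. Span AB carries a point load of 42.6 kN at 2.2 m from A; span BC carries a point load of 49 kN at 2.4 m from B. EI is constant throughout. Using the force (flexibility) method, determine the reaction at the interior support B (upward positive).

R_B = 34.6 kN

Take M_B as the redundant. Released structure: two simple spans AB and BC with a hinge at B.
Discontinuity in slope at B on the released structure — sum the simple-span end rotations:
  span AB: point load 42.6 at a = 2.2: Pab(L + a)/(6LEI) = 164.9/EI
  span BC: point load 49 at a = 2.4: Pab(L + b)/(6LEI) = 14.11/EI
  relative rotation θ_0 = (164.9 + 14.11)/EI = 179.1/EI
A unit hogging moment at B produces rotation L₁/(3EI) + L₂/(3EI) = 4.667/EI.
Slope continuity at B: θ_0 = M_B·4.667/EI, so M_B = 179.1/4.667 = 38.37 kN·m (hogging).
Span AB, ΣM about A with M_B applied at B: R_B^{AB}·11 = 93.72 + 38.37, so R_B^{AB} = 12.01 kN and R_A = 42.6 − 12.01 = 30.59 kN.
Span BC, ΣM about C: R_B^{BC}·3 = 29.4 + 38.37, so R_B^{BC} = 22.59 kN and R_C = 49 − 22.59 = 26.41 kN.
R_B = 12.01 + 22.59 = 34.6 kN.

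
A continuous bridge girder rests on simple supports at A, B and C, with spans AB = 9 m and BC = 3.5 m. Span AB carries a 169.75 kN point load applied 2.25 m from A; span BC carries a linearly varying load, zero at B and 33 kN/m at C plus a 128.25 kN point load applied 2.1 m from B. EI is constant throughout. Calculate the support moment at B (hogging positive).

Release continuity at B by inserting a hinge; the redundant is the internal moment M_B. The primary structure is two simply-supported spans AB and BC.
Rotations at B on the released spans (each span's end-slope, ×1/EI):
  span AB: point load 169.75 at a = 2.25: Pab(L + a)/(6LEI) = 537.1/EI
  span BC: triangular load, peak 33: 7w₀L³/(360EI) = 27.51/EI
  span BC: point load 128.25 at a = 2.1: Pab(L + b)/(6LEI) = 87.98/EI
  relative rotation θ_0 = (537.1 + 115.5)/EI = 652.6/EI
A unit hogging moment at B produces rotation L₁/(3EI) + L₂/(3EI) = 4.167/EI.
Slope continuity at B: θ_0 = M_B·4.167/EI, so M_B = 652.6/4.167 = 156.6 kN·m (hogging).

M_B = 156.6 kN·m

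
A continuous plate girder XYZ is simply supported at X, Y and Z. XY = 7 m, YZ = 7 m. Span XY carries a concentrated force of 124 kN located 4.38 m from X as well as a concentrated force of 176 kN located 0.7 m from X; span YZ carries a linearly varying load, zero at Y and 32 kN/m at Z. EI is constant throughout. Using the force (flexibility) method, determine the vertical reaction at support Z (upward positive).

Release continuity at Y by inserting a hinge; the redundant is the internal moment M_Y. The primary structure is two simply-supported spans XY and YZ.
Discontinuity in slope at Y on the released structure — sum the simple-span end rotations:
  span XY: point load 124 at a = 4.38: Pab(L + a)/(6LEI) = 385.6/EI
  span XY: point load 176 at a = 0.7: Pab(L + a)/(6LEI) = 142.3/EI
  span YZ: triangular load, peak 32: 7w₀L³/(360EI) = 213.4/EI
  relative rotation θ_0 = (527.9 + 213.4)/EI = 741.3/EI
A unit hogging moment at Y produces rotation L₁/(3EI) + L₂/(3EI) = 4.667/EI.
Compatibility: M_Y·(L₁+L₂)/(3EI) = θ_0, giving M_Y = 158.8 kN·m (hogging).
Span YZ, ΣM about Z: R_Y^{YZ}·7 = 261.3 + 158.8, so R_Y^{YZ} = 60.03 kN and R_Z = 112 − 60.03 = 51.97 kN.

R_Z = 51.97 kN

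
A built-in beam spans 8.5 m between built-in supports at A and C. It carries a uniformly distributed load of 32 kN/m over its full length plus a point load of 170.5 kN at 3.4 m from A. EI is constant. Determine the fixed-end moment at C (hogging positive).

M_C = 331.8 kN·m

Release both end moments; the primary structure is a simply-supported span AC with redundants M_A and M_C.
End rotations of the released simple span under the applied load (×1/EI):
  at A: UDL 32: wL³/(24EI) = 818.8/EI
  at C: UDL 32: wL³/(24EI) = 818.8/EI
  at A: point load 170.5 at a = 3.4: Pab(L + b)/(6LEI) = 788.4/EI
  at C: point load 170.5 at a = 3.4: Pab(L + a)/(6LEI) = 689.8/EI
  θ_A0 = 1607/EI,  θ_C0 = 1509/EI
Flexibility coefficients: a unit moment at one end gives L/(3EI) there and L/(6EI) at the far end, so f₁₁ = f₂₂ = 2.833/EI and f₁₂ = f₂₁ = 1.417/EI.
Compatibility — zero rotation at each built-in end:
  2.833 M_A + 1.417 M_C = 1607
  1.417 M_A + 2.833 M_C = 1509
Solving the pair gives M_A = 401.4 kN·m and M_C = 331.8 kN·m (hogging).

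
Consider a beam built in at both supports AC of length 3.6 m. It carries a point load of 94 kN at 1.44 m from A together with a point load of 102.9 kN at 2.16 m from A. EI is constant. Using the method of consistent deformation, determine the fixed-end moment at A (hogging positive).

M_A = 84.29 kN·m

Take the two fixed-end moments M_A, M_C as redundants; the released structure is the simple span AC.
Simple-span end rotations at A and C under the given loads:
  at A: point load 94 at a = 1.44: Pab(L + b)/(6LEI) = 77.97/EI
  at C: point load 94 at a = 1.44: Pab(L + a)/(6LEI) = 68.22/EI
  at A: point load 102.9 at a = 2.16: Pab(L + b)/(6LEI) = 74.68/EI
  at C: point load 102.9 at a = 2.16: Pab(L + a)/(6LEI) = 85.35/EI
  θ_A0 = 152.6/EI,  θ_C0 = 153.6/EI
Flexibility coefficients: a unit moment at one end gives L/(3EI) there and L/(6EI) at the far end, so f₁₁ = f₂₂ = 1.2/EI and f₁₂ = f₂₁ = 0.6/EI.
Compatibility — zero rotation at each built-in end:
  1.2 M_A + 0.6 M_C = 152.6
  0.6 M_A + 1.2 M_C = 153.6
Solving the pair gives M_A = 84.29 kN·m and M_C = 85.83 kN·m (hogging).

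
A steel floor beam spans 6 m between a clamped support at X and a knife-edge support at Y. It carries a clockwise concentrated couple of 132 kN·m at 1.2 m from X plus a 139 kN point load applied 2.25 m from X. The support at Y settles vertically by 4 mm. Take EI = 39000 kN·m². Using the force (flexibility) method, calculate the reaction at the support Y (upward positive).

R_Y = 35.37 kN

Choose R_Y as the redundant. The primary structure is the cantilever fixed at X.
Downward deflection at the released point Y due to the loads:
  clockwise couple 132 at a = 1.2: M₀a(2L − a)/(2EI) = 855.4/EI
  point load 139 at a = 2.25: Pa²(3L − a)/(6EI) = 1847/EI
  δ_0 = 2703/EI
Flexibility coefficient — unit upward force at Y: δ_{YY} = L³/(3EI) = 72/EI.
With EI = 39000 kN·m²: δ_0 = 0.069296 m and δ_{YY} = 0.001846 m/kN.
Compatibility — the beam at Y must follow the support down by 0.004 m: δ_0 − R_Y·δ_{YY} = 0.004, so R_Y = (0.069296 − 0.004)/0.001846 = 35.37 kN.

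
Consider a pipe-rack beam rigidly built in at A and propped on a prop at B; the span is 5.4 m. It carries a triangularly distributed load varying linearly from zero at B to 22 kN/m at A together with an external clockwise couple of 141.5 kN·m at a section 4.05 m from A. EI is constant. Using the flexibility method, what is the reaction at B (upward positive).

R_B = 48.73 kN

Release the roller at B. Primary structure: cantilever fixed at A.
Downward deflection at the released point B due to the loads:
  triangular load, peak 22 at the fixed end: w₀L⁴/(30EI) = 623.6/EI
  clockwise couple 141.5 at a = 4.05: M₀a(2L − a)/(2EI) = 1934/EI
  δ_0 = 2558/EI
Tip deflection under a unit load at B: L³/(3EI) = 52.49/EI.
Compatibility at B: δ_0 − R_B·δ_{BB} = 0, so R_B = 2558/52.49 = 48.73 kN.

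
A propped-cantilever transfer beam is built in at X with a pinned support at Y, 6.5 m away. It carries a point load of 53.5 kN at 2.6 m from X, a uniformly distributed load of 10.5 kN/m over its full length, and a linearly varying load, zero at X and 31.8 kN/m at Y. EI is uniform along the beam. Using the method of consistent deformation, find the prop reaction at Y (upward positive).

Release the roller at Y. Primary structure: cantilever fixed at X.
Free-end deflection of the primary structure under the applied loading (downward +):
  point load 53.5 at a = 2.6: Pa²(3L − a)/(6EI) = 1019/EI
  UDL 10.5: wL⁴/(8EI) = 2343/EI
  triangular load, peak 31.8 at the free end: 11w₀L⁴/(120EI) = 5203/EI
  δ_0 = 8565/EI
Flexibility coefficient — unit upward force at Y: δ_{YY} = L³/(3EI) = 91.54/EI.
Compatibility at Y: δ_0 − R_Y·δ_{YY} = 0, so R_Y = 8565/91.54 = 93.56 kN.

R_Y = 93.56 kN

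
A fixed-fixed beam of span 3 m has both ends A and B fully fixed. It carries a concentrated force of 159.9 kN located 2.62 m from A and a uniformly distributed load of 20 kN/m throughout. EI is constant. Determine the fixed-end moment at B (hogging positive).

Take the two fixed-end moments M_A, M_B as redundants; the released structure is the simple span AB.
End rotations of the released simple span under the applied load (×1/EI):
  at A: point load 159.9 at a = 2.62: Pab(L + b)/(6LEI) = 29.89/EI
  at B: point load 159.9 at a = 2.62: Pab(L + a)/(6LEI) = 49.7/EI
  at A: UDL 20: wL³/(24EI) = 22.5/EI
  at B: UDL 20: wL³/(24EI) = 22.5/EI
  θ_A0 = 52.39/EI,  θ_B0 = 72.2/EI
Flexibility coefficients: a unit moment at one end gives L/(3EI) there and L/(6EI) at the far end, so f₁₁ = f₂₂ = 1/EI and f₁₂ = f₂₁ = 0.5/EI.
Compatibility — zero rotation at each built-in end:
  1 M_A + 0.5 M_B = 52.39
  0.5 M_A + 1 M_B = 72.2
Solving the pair gives M_A = 21.72 kN·m and M_B = 61.34 kN·m (hogging).

M_B = 61.34 kN·m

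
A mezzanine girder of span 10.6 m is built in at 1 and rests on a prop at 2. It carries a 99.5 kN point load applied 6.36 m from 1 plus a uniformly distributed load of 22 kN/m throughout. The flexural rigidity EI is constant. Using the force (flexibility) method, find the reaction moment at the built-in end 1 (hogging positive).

Release the roller at 2. Primary structure: cantilever fixed at 1.
Primary-structure tip deflection at 2 by superposition:
  point load 99.5 at a = 6.36: Pa²(3L − a)/(6EI) = 17065/EI
  UDL 22: wL⁴/(8EI) = 34718/EI
  δ_0 = 51783/EI
Tip deflection under a unit load at 2: L³/(3EI) = 397/EI.
The prop prevents deflection at 2: R_2 = δ_0/δ_{22} = 51783/397 = 130.4 kN.
Moment equilibrium about 1: M_1 = Σ(load moments about 1) − R_2·L = 1869 − 130.4×10.6 = 486.2 kN·m.

M_1 = 486.2 kN·m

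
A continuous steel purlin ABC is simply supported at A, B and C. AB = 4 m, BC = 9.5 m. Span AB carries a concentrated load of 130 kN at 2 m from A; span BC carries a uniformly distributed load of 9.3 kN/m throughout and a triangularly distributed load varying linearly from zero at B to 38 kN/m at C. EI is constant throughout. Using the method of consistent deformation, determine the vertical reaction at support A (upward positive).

R_A = 4.126 kN

Release continuity at B by inserting a hinge; the redundant is the internal moment M_B. The primary structure is two simply-supported spans AB and BC.
Rotations at B on the released spans (each span's end-slope, ×1/EI):
  span AB: point load 130 at a = 2: Pab(L + a)/(6LEI) = 130/EI
  span BC: UDL 9.3: wL³/(24EI) = 332.2/EI
  span BC: triangular load, peak 38: 7w₀L³/(360EI) = 633.5/EI
  relative rotation θ_0 = (130 + 965.7)/EI = 1096/EI
A unit hogging moment at B produces rotation L₁/(3EI) + L₂/(3EI) = 4.5/EI.
Compatibility: M_B·(L₁+L₂)/(3EI) = θ_0, giving M_B = 243.5 kN·m (hogging).
Span AB, ΣM about A with M_B applied at B: R_B^{AB}·4 = 260 + 243.5, so R_B^{AB} = 125.9 kN and R_A = 130 − 125.9 = 4.126 kN.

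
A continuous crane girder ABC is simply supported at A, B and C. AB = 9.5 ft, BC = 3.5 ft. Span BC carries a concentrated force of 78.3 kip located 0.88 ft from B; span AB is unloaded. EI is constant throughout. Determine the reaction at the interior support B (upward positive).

Take M_B as the redundant. Released structure: two simple spans AB and BC with a hinge at B.
End slopes at the hinge B, treating each span as simply supported:
  span BC: point load 78.3 at a = 0.88: Pab(L + b)/(6LEI) = 52.61/EI
  relative rotation θ_0 = (0 + 52.61)/EI = 52.61/EI
A unit hogging moment at B produces rotation L₁/(3EI) + L₂/(3EI) = 4.333/EI.
Compatibility: M_B·(L₁+L₂)/(3EI) = θ_0, giving M_B = 12.14 kip·ft (hogging).
Span AB, ΣM about A with M_B applied at B: R_B^{AB}·9.5 = 0 + 12.14, so R_B^{AB} = 1.278 kip and R_A = 0 − 1.278 = -1.278 kip.
Span BC, ΣM about C: R_B^{BC}·3.5 = 205.1 + 12.14, so R_B^{BC} = 62.08 kip and R_C = 78.3 − 62.08 = 16.22 kip.
R_B = 1.278 + 62.08 = 63.36 kip.

R_B = 63.36 kip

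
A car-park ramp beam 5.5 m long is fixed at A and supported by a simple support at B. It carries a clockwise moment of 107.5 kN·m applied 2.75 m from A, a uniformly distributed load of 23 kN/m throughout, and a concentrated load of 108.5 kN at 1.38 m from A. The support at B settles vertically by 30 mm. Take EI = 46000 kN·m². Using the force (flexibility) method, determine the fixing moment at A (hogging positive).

Remove the prop at B; the released (primary) structure is a cantilever built in at A.
Primary-structure tip deflection at B by superposition:
  clockwise couple 107.5 at a = 2.75: M₀a(2L − a)/(2EI) = 1219/EI
  UDL 23: wL⁴/(8EI) = 2631/EI
  point load 108.5 at a = 1.38: Pa²(3L − a)/(6EI) = 520.7/EI
  δ_0 = 4371/EI
Tip deflection under a unit load at B: L³/(3EI) = 55.46/EI.
With EI = 46000 kN·m²: δ_0 = 0.095021 m and δ_{BB} = 0.001206 m/kN.
Compatibility — the beam at B must follow the support down by 0.03 m: δ_0 − R_B·δ_{BB} = 0.03, so R_B = (0.095021 − 0.03)/0.001206 = 53.93 kN.
Moment equilibrium about A: M_A = Σ(load moments about A) − R_B·L = 605.1 − 53.93×5.5 = 308.5 kN·m.

M_A = 308.5 kN·m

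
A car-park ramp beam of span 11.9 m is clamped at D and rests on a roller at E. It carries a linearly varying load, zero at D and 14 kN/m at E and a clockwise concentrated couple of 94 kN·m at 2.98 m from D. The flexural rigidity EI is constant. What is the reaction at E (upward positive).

Remove the prop at E; the released (primary) structure is a cantilever built in at D.
Free-end deflection of the primary structure under the applied loading (downward +):
  triangular load, peak 14 at the free end: 11w₀L⁴/(120EI) = 25735/EI
  clockwise couple 94 at a = 2.98: M₀a(2L − a)/(2EI) = 2916/EI
  δ_0 = 28651/EI
Flexibility coefficient — unit upward force at E: δ_{EE} = L³/(3EI) = 561.7/EI.
Compatibility at E: δ_0 − R_E·δ_{EE} = 0, so R_E = 28651/561.7 = 51.01 kN.

R_E = 51.01 kN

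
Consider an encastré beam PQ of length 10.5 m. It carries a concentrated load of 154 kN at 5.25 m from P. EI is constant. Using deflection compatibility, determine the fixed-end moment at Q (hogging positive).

M_Q = 202.1 kN·m

Take the two fixed-end moments M_P, M_Q as redundants; the released structure is the simple span PQ.
Simple-span end rotations at P and Q under the given loads:
  at P: point load 154 at a = 5.25: Pab(L + b)/(6LEI) = 1061/EI
  at Q: point load 154 at a = 5.25: Pab(L + a)/(6LEI) = 1061/EI
  θ_P0 = 1061/EI,  θ_Q0 = 1061/EI
Flexibility coefficients: a unit moment at one end gives L/(3EI) there and L/(6EI) at the far end, so f₁₁ = f₂₂ = 3.5/EI and f₁₂ = f₂₁ = 1.75/EI.
Compatibility — zero rotation at each built-in end:
  3.5 M_P + 1.75 M_Q = 1061
  1.75 M_P + 3.5 M_Q = 1061
Solving the pair gives M_P = 202.1 kN·m and M_Q = 202.1 kN·m (hogging).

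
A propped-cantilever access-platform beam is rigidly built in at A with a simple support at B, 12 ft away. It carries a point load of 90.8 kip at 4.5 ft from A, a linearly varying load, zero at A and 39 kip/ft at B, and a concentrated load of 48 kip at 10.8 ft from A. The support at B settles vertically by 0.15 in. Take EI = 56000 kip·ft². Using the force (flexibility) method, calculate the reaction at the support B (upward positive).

Remove the prop at B; the released (primary) structure is a cantilever built in at A.
Deflection at B on the released cantilever, summing each load's contribution:
  point load 90.8 at a = 4.5: Pa²(3L − a)/(6EI) = 9653/EI
  triangular load, peak 39 at the free end: 11w₀L⁴/(120EI) = 74131/EI
  point load 48 at a = 10.8: Pa²(3L − a)/(6EI) = 23515/EI
  δ_0 = 107299/EI
Tip deflection under a unit load at B: L³/(3EI) = 576/EI.
With EI = 56000 kip·ft²: δ_0 = 1.9161 ft and δ_{BB} = 0.010286 ft/kip.
Compatibility — the beam at B must follow the support down by 0.0125 ft: δ_0 − R_B·δ_{BB} = 0.0125, so R_B = (1.9161 − 0.0125)/0.010286 = 185.1 kip.

R_B = 185.1 kip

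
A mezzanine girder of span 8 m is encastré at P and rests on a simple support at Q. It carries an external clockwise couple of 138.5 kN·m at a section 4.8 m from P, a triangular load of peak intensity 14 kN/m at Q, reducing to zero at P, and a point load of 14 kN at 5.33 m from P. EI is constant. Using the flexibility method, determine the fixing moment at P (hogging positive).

M_P = 32.86 kN·m

Take the reaction at Q as the redundant and release it; the primary structure is a cantilever fixed at P.
Free-end deflection of the primary structure under the applied loading (downward +):
  clockwise couple 138.5 at a = 4.8: M₀a(2L − a)/(2EI) = 3723/EI
  triangular load, peak 14 at the free end: 11w₀L⁴/(120EI) = 5257/EI
  point load 14 at a = 5.33: Pa²(3L − a)/(6EI) = 1238/EI
  δ_0 = 10217/EI
Tip deflection under a unit load at Q: L³/(3EI) = 170.7/EI.
Compatibility at Q: δ_0 − R_Q·δ_{QQ} = 0, so R_Q = 10217/170.7 = 59.87 kN.
Moment equilibrium about P: M_P = Σ(load moments about P) − R_Q·L = 511.8 − 59.87×8 = 32.86 kN·m.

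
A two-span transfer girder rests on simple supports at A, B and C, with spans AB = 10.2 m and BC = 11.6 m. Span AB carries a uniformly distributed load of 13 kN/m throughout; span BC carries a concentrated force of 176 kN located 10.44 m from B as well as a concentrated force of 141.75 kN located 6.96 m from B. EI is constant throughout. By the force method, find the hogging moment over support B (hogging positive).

M_B = 279.9 kN·m

Release continuity at B by inserting a hinge; the redundant is the internal moment M_B. The primary structure is two simply-supported spans AB and BC.
End slopes at the hinge B, treating each span as simply supported:
  span AB: UDL 13: wL³/(24EI) = 574.8/EI
  span BC: point load 176 at a = 10.44: Pab(L + b)/(6LEI) = 390.8/EI
  span BC: point load 141.75 at a = 6.96: Pab(L + b)/(6LEI) = 1068/EI
  relative rotation θ_0 = (574.8 + 1459)/EI = 2034/EI
A unit hogging moment at B produces rotation L₁/(3EI) + L₂/(3EI) = 7.267/EI.
Slope continuity at B: θ_0 = M_B·7.267/EI, so M_B = 2034/7.267 = 279.9 kN·m (hogging).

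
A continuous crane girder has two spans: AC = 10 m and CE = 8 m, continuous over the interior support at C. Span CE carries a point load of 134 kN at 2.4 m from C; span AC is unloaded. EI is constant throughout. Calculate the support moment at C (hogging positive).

Take M_C as the redundant. Released structure: two simple spans AC and CE with a hinge at C.
End slopes at the hinge C, treating each span as simply supported:
  span CE: point load 134 at a = 2.4: Pab(L + b)/(6LEI) = 510.3/EI
  relative rotation θ_0 = (0 + 510.3)/EI = 510.3/EI
A unit hogging moment at C produces rotation L₁/(3EI) + L₂/(3EI) = 6/EI.
Compatibility: M_C·(L₁+L₂)/(3EI) = θ_0, giving M_C = 85.05 kN·m (hogging).

M_C = 85.05 kN·m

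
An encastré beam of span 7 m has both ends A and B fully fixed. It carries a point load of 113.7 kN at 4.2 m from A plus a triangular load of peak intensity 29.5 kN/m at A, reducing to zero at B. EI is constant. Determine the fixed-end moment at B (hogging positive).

Release both end moments; the primary structure is a simply-supported span AB with redundants M_A and M_B.
End rotations of the released simple span under the applied load (×1/EI):
  at A: point load 113.7 at a = 4.2: Pab(L + b)/(6LEI) = 312/EI
  at B: point load 113.7 at a = 4.2: Pab(L + a)/(6LEI) = 356.6/EI
  at A: triangular load, peak 29.5: w₀L³/(45EI) = 224.9/EI
  at B: triangular load, peak 29.5: 7w₀L³/(360EI) = 196.7/EI
  θ_A0 = 536.8/EI,  θ_B0 = 553.3/EI
Flexibility coefficients: a unit moment at one end gives L/(3EI) there and L/(6EI) at the far end, so f₁₁ = f₂₂ = 2.333/EI and f₁₂ = f₂₁ = 1.167/EI.
Compatibility — zero rotation at each built-in end:
  2.333 M_A + 1.167 M_B = 536.8
  1.167 M_A + 2.333 M_B = 553.3
Solving the pair gives M_A = 148.7 kN·m and M_B = 162.8 kN·m (hogging).

M_B = 162.8 kN·m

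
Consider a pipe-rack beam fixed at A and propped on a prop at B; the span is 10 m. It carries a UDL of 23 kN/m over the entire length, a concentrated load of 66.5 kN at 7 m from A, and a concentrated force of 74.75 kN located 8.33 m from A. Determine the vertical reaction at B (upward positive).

Remove the prop at B; the released (primary) structure is a cantilever built in at A.
Downward deflection at the released point B due to the loads:
  UDL 23: wL⁴/(8EI) = 28750/EI
  point load 66.5 at a = 7: Pa²(3L − a)/(6EI) = 12491/EI
  point load 74.75 at a = 8.33: Pa²(3L − a)/(6EI) = 18733/EI
  δ_0 = 59974/EI
Flexibility coefficient — unit upward force at B: δ_{BB} = L³/(3EI) = 333.3/EI.
Compatibility at B: δ_0 − R_B·δ_{BB} = 0, so R_B = 59974/333.3 = 179.9 kN.

R_B = 179.9 kN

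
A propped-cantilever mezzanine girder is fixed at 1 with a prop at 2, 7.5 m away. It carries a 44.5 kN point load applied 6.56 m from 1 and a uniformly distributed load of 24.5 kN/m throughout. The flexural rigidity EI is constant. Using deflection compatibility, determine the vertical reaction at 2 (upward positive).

Remove the prop at 2; the released (primary) structure is a cantilever built in at 1.
Deflection at 2 on the released cantilever, summing each load's contribution:
  point load 44.5 at a = 6.56: Pa²(3L − a)/(6EI) = 5088/EI
  UDL 24.5: wL⁴/(8EI) = 9690/EI
  δ_0 = 14777/EI
Flexibility coefficient — unit upward force at 2: δ_{22} = L³/(3EI) = 140.6/EI.
Compatibility at 2: δ_0 − R_2·δ_{22} = 0, so R_2 = 14777/140.6 = 105.1 kN.

R_2 = 105.1 kN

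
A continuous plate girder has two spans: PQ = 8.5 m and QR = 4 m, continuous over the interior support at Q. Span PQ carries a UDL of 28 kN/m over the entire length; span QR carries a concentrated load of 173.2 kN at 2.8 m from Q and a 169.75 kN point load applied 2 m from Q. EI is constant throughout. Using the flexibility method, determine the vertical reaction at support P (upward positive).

R_P = 90.42 kN

Take M_Q as the redundant. Released structure: two simple spans PQ and QR with a hinge at Q.
Discontinuity in slope at Q on the released structure — sum the simple-span end rotations:
  span PQ: UDL 28: wL³/(24EI) = 716.5/EI
  span QR: point load 173.2 at a = 2.8: Pab(L + b)/(6LEI) = 126.1/EI
  span QR: point load 169.75 at a = 2: Pab(L + b)/(6LEI) = 169.8/EI
  relative rotation θ_0 = (716.5 + 295.8)/EI = 1012/EI
A unit hogging moment at Q produces rotation L₁/(3EI) + L₂/(3EI) = 4.167/EI.
Compatibility: M_Q·(L₁+L₂)/(3EI) = θ_0, giving M_Q = 243 kN·m (hogging).
Span PQ, ΣM about P with M_Q applied at Q: R_Q^{PQ}·8.5 = 1012 + 243, so R_Q^{PQ} = 147.6 kN and R_P = 238 − 147.6 = 90.42 kN.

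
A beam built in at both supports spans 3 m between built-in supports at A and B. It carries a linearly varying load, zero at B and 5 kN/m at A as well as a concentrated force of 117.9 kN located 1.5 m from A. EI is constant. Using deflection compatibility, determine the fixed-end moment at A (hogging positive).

M_A = 46.46 kN·m

Take the two fixed-end moments M_A, M_B as redundants; the released structure is the simple span AB.
On the primary (simply-supported) span, the end slopes from the loading are:
  at A: triangular load, peak 5: w₀L³/(45EI) = 3/EI
  at B: triangular load, peak 5: 7w₀L³/(360EI) = 2.625/EI
  at A: point load 117.9 at a = 1.5: Pab(L + b)/(6LEI) = 66.32/EI
  at B: point load 117.9 at a = 1.5: Pab(L + a)/(6LEI) = 66.32/EI
  θ_A0 = 69.32/EI,  θ_B0 = 68.94/EI
Flexibility coefficients: a unit moment at one end gives L/(3EI) there and L/(6EI) at the far end, so f₁₁ = f₂₂ = 1/EI and f₁₂ = f₂₁ = 0.5/EI.
Compatibility — zero rotation at each built-in end:
  1 M_A + 0.5 M_B = 69.32
  0.5 M_A + 1 M_B = 68.94
Solving the pair gives M_A = 46.46 kN·m and M_B = 45.71 kN·m (hogging).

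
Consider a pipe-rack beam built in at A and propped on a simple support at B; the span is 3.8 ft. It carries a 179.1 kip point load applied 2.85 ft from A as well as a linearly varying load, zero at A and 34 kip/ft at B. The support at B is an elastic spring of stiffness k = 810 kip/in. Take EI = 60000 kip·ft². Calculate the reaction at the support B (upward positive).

Remove the prop at B; the released (primary) structure is a cantilever built in at A.
Downward deflection at the released point B due to the loads:
  point load 179.1 at a = 2.85: Pa²(3L − a)/(6EI) = 2073/EI
  triangular load, peak 34 at the free end: 11w₀L⁴/(120EI) = 649.9/EI
  δ_0 = 2723/EI
Flexibility coefficient — unit upward force at B: δ_{BB} = L³/(3EI) = 18.29/EI.
With EI = 60000 kip·ft²: δ_0 = 0.045381 ft and δ_{BB} = 0.000305 ft/kip.
Compatibility — the spring shortens by R_B/k under the reaction it provides: δ_0 − R_B·δ_{BB} = R_B/k. With 1/k = 1/(810×12) ft/kip = 0.000103 ft/kip, R_B = δ_0 / (δ_{BB} + 1/k) = 0.045381 / (0.000305 + 0.000103) = 111.3 kip.

R_B = 111.3 kip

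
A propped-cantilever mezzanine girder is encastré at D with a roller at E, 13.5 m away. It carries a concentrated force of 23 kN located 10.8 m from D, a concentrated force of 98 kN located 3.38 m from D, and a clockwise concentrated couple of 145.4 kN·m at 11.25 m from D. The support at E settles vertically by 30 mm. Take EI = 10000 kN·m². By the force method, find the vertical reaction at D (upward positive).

Take the reaction at E as the redundant and release it; the primary structure is a cantilever fixed at D.
Free-end deflection of the primary structure under the applied loading (downward +):
  point load 23 at a = 10.8: Pa²(3L − a)/(6EI) = 13279/EI
  point load 98 at a = 3.38: Pa²(3L − a)/(6EI) = 6927/EI
  clockwise couple 145.4 at a = 11.25: M₀a(2L − a)/(2EI) = 12882/EI
  δ_0 = 33088/EI
Flexibility coefficient — unit upward force at E: δ_{EE} = L³/(3EI) = 820.1/EI.
With EI = 10000 kN·m²: δ_0 = 3.3088 m and δ_{EE} = 0.082013 m/kN.
Compatibility — the beam at E must follow the support down by 0.03 m: δ_0 − R_E·δ_{EE} = 0.03, so R_E = (3.3088 − 0.03)/0.082013 = 39.98 kN.
Vertical equilibrium: R_D = ΣP − R_E = 121 − 39.98 = 81.02 kN.

R_D = 81.02 kN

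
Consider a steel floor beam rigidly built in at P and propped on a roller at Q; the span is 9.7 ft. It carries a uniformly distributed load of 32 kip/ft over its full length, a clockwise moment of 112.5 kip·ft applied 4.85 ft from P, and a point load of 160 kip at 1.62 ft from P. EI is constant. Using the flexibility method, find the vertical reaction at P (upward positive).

Take the reaction at Q as the redundant and release it; the primary structure is a cantilever fixed at P.
Downward deflection at the released point Q due to the loads:
  UDL 32: wL⁴/(8EI) = 35412/EI
  clockwise couple 112.5 at a = 4.85: M₀a(2L − a)/(2EI) = 3969/EI
  point load 160 at a = 1.62: Pa²(3L − a)/(6EI) = 1923/EI
  δ_0 = 41304/EI
Tip deflection under a unit load at Q: L³/(3EI) = 304.2/EI.
The prop prevents deflection at Q: R_Q = δ_0/δ_{QQ} = 41304/304.2 = 135.8 kip.
Vertical equilibrium: R_P = ΣP − R_Q = 470.4 − 135.8 = 334.6 kip.

R_P = 334.6 kip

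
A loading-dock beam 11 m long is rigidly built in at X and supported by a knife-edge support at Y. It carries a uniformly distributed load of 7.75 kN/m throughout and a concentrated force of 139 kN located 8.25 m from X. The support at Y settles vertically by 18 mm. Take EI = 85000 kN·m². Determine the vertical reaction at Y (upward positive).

R_Y = 116.5 kN

Take the reaction at Y as the redundant and release it; the primary structure is a cantilever fixed at X.
Free-end deflection of the primary structure under the applied loading (downward +):
  UDL 7.75: wL⁴/(8EI) = 14183/EI
  point load 139 at a = 8.25: Pa²(3L − a)/(6EI) = 39025/EI
  δ_0 = 53209/EI
Tip deflection under a unit load at Y: L³/(3EI) = 443.7/EI.
With EI = 85000 kN·m²: δ_0 = 0.62599 m and δ_{YY} = 0.00522 m/kN.
Compatibility — the beam at Y must follow the support down by 0.018 m: δ_0 − R_Y·δ_{YY} = 0.018, so R_Y = (0.62599 − 0.018)/0.00522 = 116.5 kN.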